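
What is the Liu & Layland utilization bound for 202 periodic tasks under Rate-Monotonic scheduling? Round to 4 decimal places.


Compute 2^(1/202) = 1.0034373158
Subtract 1: 1.0034373158 - 1 = 0.0034373158
Multiply by n: 202 * 0.0034373158 = 0.6943377916
Round to 4 dp: 0.6943

0.6943


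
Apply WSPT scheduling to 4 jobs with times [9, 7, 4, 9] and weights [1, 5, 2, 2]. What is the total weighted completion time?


Compute p/w ratios and sort ascending (WSPT): [(7, 5), (4, 2), (9, 2), (9, 1)]
Compute weighted completion times:
  Job (p=7,w=5): C=7, w*C=5*7=35
  Job (p=4,w=2): C=11, w*C=2*11=22
  Job (p=9,w=2): C=20, w*C=2*20=40
  Job (p=9,w=1): C=29, w*C=1*29=29
Total weighted completion time = 126

126


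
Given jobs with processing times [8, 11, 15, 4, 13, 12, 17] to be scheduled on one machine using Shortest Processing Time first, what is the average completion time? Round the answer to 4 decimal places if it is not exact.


Sort jobs by processing time (SPT order): [4, 8, 11, 12, 13, 15, 17]
Compute completion times sequentially:
  Job 1: processing = 4, completes at 4
  Job 2: processing = 8, completes at 12
  Job 3: processing = 11, completes at 23
  Job 4: processing = 12, completes at 35
  Job 5: processing = 13, completes at 48
  Job 6: processing = 15, completes at 63
  Job 7: processing = 17, completes at 80
Sum of completion times = 265
Average completion time = 265/7 = 37.8571

37.8571


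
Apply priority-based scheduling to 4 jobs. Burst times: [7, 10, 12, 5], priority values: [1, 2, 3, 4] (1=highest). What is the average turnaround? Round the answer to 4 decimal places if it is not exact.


Sort by priority (ascending = highest first):
Order: [(1, 7), (2, 10), (3, 12), (4, 5)]
Completion times:
  Priority 1, burst=7, C=7
  Priority 2, burst=10, C=17
  Priority 3, burst=12, C=29
  Priority 4, burst=5, C=34
Average turnaround = 87/4 = 21.75

21.75


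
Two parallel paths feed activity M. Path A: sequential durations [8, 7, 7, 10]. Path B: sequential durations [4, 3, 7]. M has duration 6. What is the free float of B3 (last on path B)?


ES(B3) = sum of predecessors on chain B = 7
EF(B3) = ES + duration = 7 + 7 = 14
Successor of B3 is M. ES(M) = max(sum(A), sum(B)) = max(32, 14) = 32
Free float = ES(successor) - EF(current) = 32 - 14 = 18

18


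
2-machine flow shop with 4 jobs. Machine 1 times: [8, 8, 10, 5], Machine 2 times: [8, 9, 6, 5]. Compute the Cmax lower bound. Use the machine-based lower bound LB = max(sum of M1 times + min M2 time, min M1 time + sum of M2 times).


LB1 = sum(M1 times) + min(M2 times) = 31 + 5 = 36
LB2 = min(M1 times) + sum(M2 times) = 5 + 28 = 33
Lower bound = max(LB1, LB2) = max(36, 33) = 36

36


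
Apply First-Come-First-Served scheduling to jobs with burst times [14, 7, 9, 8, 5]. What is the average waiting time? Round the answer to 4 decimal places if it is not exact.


FCFS order (as given): [14, 7, 9, 8, 5]
Waiting times:
  Job 1: wait = 0
  Job 2: wait = 14
  Job 3: wait = 21
  Job 4: wait = 30
  Job 5: wait = 38
Sum of waiting times = 103
Average waiting time = 103/5 = 20.6

20.6


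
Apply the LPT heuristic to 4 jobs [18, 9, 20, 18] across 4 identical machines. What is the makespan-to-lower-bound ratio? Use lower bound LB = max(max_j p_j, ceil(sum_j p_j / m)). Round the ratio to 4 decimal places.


LPT order: [20, 18, 18, 9]
Machine loads after assignment: [20, 18, 18, 9]
LPT makespan = 20
Lower bound = max(max_job, ceil(total/4)) = max(20, 17) = 20
Ratio = 20 / 20 = 1.0

1.0


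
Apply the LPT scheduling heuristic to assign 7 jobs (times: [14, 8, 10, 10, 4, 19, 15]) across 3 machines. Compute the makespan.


Sort jobs in decreasing order (LPT): [19, 15, 14, 10, 10, 8, 4]
Assign each job to the least loaded machine:
  Machine 1: jobs [19, 8], load = 27
  Machine 2: jobs [15, 10], load = 25
  Machine 3: jobs [14, 10, 4], load = 28
Makespan = max load = 28

28


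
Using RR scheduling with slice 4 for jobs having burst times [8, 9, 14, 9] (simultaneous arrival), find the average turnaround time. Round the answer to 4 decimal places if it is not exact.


Time quantum = 4
Execution trace:
  J1 runs 4 units, time = 4
  J2 runs 4 units, time = 8
  J3 runs 4 units, time = 12
  J4 runs 4 units, time = 16
  J1 runs 4 units, time = 20
  J2 runs 4 units, time = 24
  J3 runs 4 units, time = 28
  J4 runs 4 units, time = 32
  J2 runs 1 units, time = 33
  J3 runs 4 units, time = 37
  J4 runs 1 units, time = 38
  J3 runs 2 units, time = 40
Finish times: [20, 33, 40, 38]
Average turnaround = 131/4 = 32.75

32.75


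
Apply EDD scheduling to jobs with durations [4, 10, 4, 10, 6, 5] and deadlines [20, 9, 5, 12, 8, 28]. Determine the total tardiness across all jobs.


Sort by due date (EDD order): [(4, 5), (6, 8), (10, 9), (10, 12), (4, 20), (5, 28)]
Compute completion times and tardiness:
  Job 1: p=4, d=5, C=4, tardiness=max(0,4-5)=0
  Job 2: p=6, d=8, C=10, tardiness=max(0,10-8)=2
  Job 3: p=10, d=9, C=20, tardiness=max(0,20-9)=11
  Job 4: p=10, d=12, C=30, tardiness=max(0,30-12)=18
  Job 5: p=4, d=20, C=34, tardiness=max(0,34-20)=14
  Job 6: p=5, d=28, C=39, tardiness=max(0,39-28)=11
Total tardiness = 56

56


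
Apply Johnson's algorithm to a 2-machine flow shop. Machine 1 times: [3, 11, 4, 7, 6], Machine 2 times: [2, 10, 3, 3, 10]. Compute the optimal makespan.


Apply Johnson's rule:
  Group 1 (a <= b): [(5, 6, 10)]
  Group 2 (a > b): [(2, 11, 10), (3, 4, 3), (4, 7, 3), (1, 3, 2)]
Optimal job order: [5, 2, 3, 4, 1]
Schedule:
  Job 5: M1 done at 6, M2 done at 16
  Job 2: M1 done at 17, M2 done at 27
  Job 3: M1 done at 21, M2 done at 30
  Job 4: M1 done at 28, M2 done at 33
  Job 1: M1 done at 31, M2 done at 35
Makespan = 35

35


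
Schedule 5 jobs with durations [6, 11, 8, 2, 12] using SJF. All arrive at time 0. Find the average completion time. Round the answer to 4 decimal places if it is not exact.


SJF order (ascending): [2, 6, 8, 11, 12]
Completion times:
  Job 1: burst=2, C=2
  Job 2: burst=6, C=8
  Job 3: burst=8, C=16
  Job 4: burst=11, C=27
  Job 5: burst=12, C=39
Average completion = 92/5 = 18.4

18.4


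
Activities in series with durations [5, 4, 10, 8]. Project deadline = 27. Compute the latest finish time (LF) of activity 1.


LF(activity 1) = deadline - sum of successor durations
Successors: activities 2 through 4 with durations [4, 10, 8]
Sum of successor durations = 22
LF = 27 - 22 = 5

5


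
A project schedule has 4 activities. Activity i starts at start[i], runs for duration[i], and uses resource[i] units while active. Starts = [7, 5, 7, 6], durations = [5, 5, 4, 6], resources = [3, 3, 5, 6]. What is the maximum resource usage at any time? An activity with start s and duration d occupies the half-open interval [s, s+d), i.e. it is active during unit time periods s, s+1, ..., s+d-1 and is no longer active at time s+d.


Each activity i is active on [start_i, start_i + duration_i).
Compute total resource usage per time slot:
  t=0: active resources = [], total = 0
  t=1: active resources = [], total = 0
  t=2: active resources = [], total = 0
  t=3: active resources = [], total = 0
  t=4: active resources = [], total = 0
  t=5: active resources = [3], total = 3
  t=6: active resources = [3, 6], total = 9
  t=7: active resources = [3, 3, 5, 6], total = 17
  t=8: active resources = [3, 3, 5, 6], total = 17
  t=9: active resources = [3, 3, 5, 6], total = 17
  t=10: active resources = [3, 5, 6], total = 14
  t=11: active resources = [3, 6], total = 9
Peak resource demand = 17

17


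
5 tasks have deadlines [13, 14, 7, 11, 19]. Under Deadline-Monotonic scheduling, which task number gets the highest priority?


Sort tasks by relative deadline (ascending):
  Task 3: deadline = 7
  Task 4: deadline = 11
  Task 1: deadline = 13
  Task 2: deadline = 14
  Task 5: deadline = 19
Priority order (highest first): [3, 4, 1, 2, 5]
Highest priority task = 3

3


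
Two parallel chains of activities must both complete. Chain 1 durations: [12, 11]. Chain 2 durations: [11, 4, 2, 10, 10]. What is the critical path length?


Path A total = 12 + 11 = 23
Path B total = 11 + 4 + 2 + 10 + 10 = 37
Critical path = longest path = max(23, 37) = 37

37


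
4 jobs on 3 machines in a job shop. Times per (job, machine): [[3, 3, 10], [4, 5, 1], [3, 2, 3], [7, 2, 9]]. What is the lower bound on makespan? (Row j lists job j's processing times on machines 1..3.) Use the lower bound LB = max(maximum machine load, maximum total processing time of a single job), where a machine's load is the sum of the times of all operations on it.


Machine loads:
  Machine 1: 3 + 4 + 3 + 7 = 17
  Machine 2: 3 + 5 + 2 + 2 = 12
  Machine 3: 10 + 1 + 3 + 9 = 23
Max machine load = 23
Job totals:
  Job 1: 16
  Job 2: 10
  Job 3: 8
  Job 4: 18
Max job total = 18
Lower bound = max(23, 18) = 23

23


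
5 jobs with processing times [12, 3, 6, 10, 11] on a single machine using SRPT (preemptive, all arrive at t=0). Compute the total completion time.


Since all jobs arrive at t=0, SRPT equals SPT ordering.
SPT order: [3, 6, 10, 11, 12]
Completion times:
  Job 1: p=3, C=3
  Job 2: p=6, C=9
  Job 3: p=10, C=19
  Job 4: p=11, C=30
  Job 5: p=12, C=42
Total completion time = 3 + 9 + 19 + 30 + 42 = 103

103


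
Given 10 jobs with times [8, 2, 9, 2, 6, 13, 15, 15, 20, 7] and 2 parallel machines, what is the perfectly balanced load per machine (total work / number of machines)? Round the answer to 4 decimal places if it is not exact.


Total processing time = 8 + 2 + 9 + 2 + 6 + 13 + 15 + 15 + 20 + 7 = 97
Number of machines = 2
Ideal balanced load = 97 / 2 = 48.5

48.5


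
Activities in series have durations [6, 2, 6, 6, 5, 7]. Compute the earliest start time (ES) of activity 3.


Activity 3 starts after activities 1 through 2 complete.
Predecessor durations: [6, 2]
ES = 6 + 2 = 8

8


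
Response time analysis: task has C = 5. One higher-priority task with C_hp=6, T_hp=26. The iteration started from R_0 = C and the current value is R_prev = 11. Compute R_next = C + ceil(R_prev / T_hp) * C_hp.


R_next = C + ceil(R_prev / T_hp) * C_hp
ceil(11 / 26) = ceil(0.4231) = 1
Interference = 1 * 6 = 6
R_next = 5 + 6 = 11
R_next = R_prev, so the iteration has converged (response time = 11).

11


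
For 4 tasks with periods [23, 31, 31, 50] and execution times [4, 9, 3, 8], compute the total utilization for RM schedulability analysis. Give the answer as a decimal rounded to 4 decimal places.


Compute individual utilizations (exact fractions):
  Task 1: C/T = 4/23 (approx. 0.1739)
  Task 2: C/T = 9/31 (approx. 0.2903)
  Task 3: C/T = 3/31 (approx. 0.0968)
  Task 4: C/T = 8/50 = 4/25 (approx. 0.16)
Total utilization U = 4/23 + 9/31 + 3/31 + 4/25 = 12852/17825
Rounded to 4 decimal places: U = 0.7210
RM (Liu & Layland) bound for 4 tasks = 0.756828; compare with U = 12852/17825 (approx. 0.721010)
U <= bound, so schedulable by RM sufficient condition.

0.7210


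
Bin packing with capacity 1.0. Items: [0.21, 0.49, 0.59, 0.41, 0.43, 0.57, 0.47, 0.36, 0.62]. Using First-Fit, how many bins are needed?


Place items sequentially using First-Fit:
  Item 0.21 -> new Bin 1
  Item 0.49 -> Bin 1 (now 0.7)
  Item 0.59 -> new Bin 2
  Item 0.41 -> Bin 2 (now 1.0)
  Item 0.43 -> new Bin 3
  Item 0.57 -> Bin 3 (now 1.0)
  Item 0.47 -> new Bin 4
  Item 0.36 -> Bin 4 (now 0.83)
  Item 0.62 -> new Bin 5
Total bins used = 5

5


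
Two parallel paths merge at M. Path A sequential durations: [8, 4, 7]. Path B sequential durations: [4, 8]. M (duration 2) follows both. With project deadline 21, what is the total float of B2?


Forward pass: ES(B2) = sum of predecessors on chain B = 4
EF = ES + duration = 4 + 8 = 12
Backward pass: LF(M) = deadline = 21; LS(M) = 21 - 2 = 19
LF(B2) = LS(M) - sum(successors on chain B) = 19 - 0 = 19
LS = LF - duration = 19 - 8 = 11
Total float = LS - ES = 11 - 4 = 7

7


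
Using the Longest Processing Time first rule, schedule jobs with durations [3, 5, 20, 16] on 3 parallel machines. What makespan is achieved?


Sort jobs in decreasing order (LPT): [20, 16, 5, 3]
Assign each job to the least loaded machine:
  Machine 1: jobs [20], load = 20
  Machine 2: jobs [16], load = 16
  Machine 3: jobs [5, 3], load = 8
Makespan = max load = 20

20


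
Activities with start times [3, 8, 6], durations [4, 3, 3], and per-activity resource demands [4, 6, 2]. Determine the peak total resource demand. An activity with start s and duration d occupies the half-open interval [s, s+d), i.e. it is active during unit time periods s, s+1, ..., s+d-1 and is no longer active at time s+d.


Each activity i is active on [start_i, start_i + duration_i).
Compute total resource usage per time slot:
  t=0: active resources = [], total = 0
  t=1: active resources = [], total = 0
  t=2: active resources = [], total = 0
  t=3: active resources = [4], total = 4
  t=4: active resources = [4], total = 4
  t=5: active resources = [4], total = 4
  t=6: active resources = [4, 2], total = 6
  t=7: active resources = [2], total = 2
  t=8: active resources = [6, 2], total = 8
  t=9: active resources = [6], total = 6
  t=10: active resources = [6], total = 6
Peak resource demand = 8

8


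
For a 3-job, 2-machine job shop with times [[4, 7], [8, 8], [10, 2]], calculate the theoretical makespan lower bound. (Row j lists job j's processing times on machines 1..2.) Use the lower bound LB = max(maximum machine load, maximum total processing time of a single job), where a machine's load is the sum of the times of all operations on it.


Machine loads:
  Machine 1: 4 + 8 + 10 = 22
  Machine 2: 7 + 8 + 2 = 17
Max machine load = 22
Job totals:
  Job 1: 11
  Job 2: 16
  Job 3: 12
Max job total = 16
Lower bound = max(22, 16) = 22

22


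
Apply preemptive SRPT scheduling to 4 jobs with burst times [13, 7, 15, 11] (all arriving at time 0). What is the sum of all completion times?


Since all jobs arrive at t=0, SRPT equals SPT ordering.
SPT order: [7, 11, 13, 15]
Completion times:
  Job 1: p=7, C=7
  Job 2: p=11, C=18
  Job 3: p=13, C=31
  Job 4: p=15, C=46
Total completion time = 7 + 18 + 31 + 46 = 102

102


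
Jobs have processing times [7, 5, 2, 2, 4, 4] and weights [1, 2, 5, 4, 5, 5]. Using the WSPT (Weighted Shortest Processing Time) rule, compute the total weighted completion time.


Compute p/w ratios and sort ascending (WSPT): [(2, 5), (2, 4), (4, 5), (4, 5), (5, 2), (7, 1)]
Compute weighted completion times:
  Job (p=2,w=5): C=2, w*C=5*2=10
  Job (p=2,w=4): C=4, w*C=4*4=16
  Job (p=4,w=5): C=8, w*C=5*8=40
  Job (p=4,w=5): C=12, w*C=5*12=60
  Job (p=5,w=2): C=17, w*C=2*17=34
  Job (p=7,w=1): C=24, w*C=1*24=24
Total weighted completion time = 184

184


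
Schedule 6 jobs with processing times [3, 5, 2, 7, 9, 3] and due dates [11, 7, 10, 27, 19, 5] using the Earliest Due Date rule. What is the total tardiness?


Sort by due date (EDD order): [(3, 5), (5, 7), (2, 10), (3, 11), (9, 19), (7, 27)]
Compute completion times and tardiness:
  Job 1: p=3, d=5, C=3, tardiness=max(0,3-5)=0
  Job 2: p=5, d=7, C=8, tardiness=max(0,8-7)=1
  Job 3: p=2, d=10, C=10, tardiness=max(0,10-10)=0
  Job 4: p=3, d=11, C=13, tardiness=max(0,13-11)=2
  Job 5: p=9, d=19, C=22, tardiness=max(0,22-19)=3
  Job 6: p=7, d=27, C=29, tardiness=max(0,29-27)=2
Total tardiness = 8

8


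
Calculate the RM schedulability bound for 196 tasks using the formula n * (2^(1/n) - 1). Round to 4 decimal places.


Compute 2^(1/196) = 1.0035427259
Subtract 1: 1.0035427259 - 1 = 0.0035427259
Multiply by n: 196 * 0.0035427259 = 0.6943742764
Round to 4 dp: 0.6944

0.6944


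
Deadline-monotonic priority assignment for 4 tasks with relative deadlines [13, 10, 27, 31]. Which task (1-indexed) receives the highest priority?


Sort tasks by relative deadline (ascending):
  Task 2: deadline = 10
  Task 1: deadline = 13
  Task 3: deadline = 27
  Task 4: deadline = 31
Priority order (highest first): [2, 1, 3, 4]
Highest priority task = 2

2


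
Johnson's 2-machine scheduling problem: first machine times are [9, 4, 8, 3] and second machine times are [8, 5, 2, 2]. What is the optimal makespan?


Apply Johnson's rule:
  Group 1 (a <= b): [(2, 4, 5)]
  Group 2 (a > b): [(1, 9, 8), (3, 8, 2), (4, 3, 2)]
Optimal job order: [2, 1, 3, 4]
Schedule:
  Job 2: M1 done at 4, M2 done at 9
  Job 1: M1 done at 13, M2 done at 21
  Job 3: M1 done at 21, M2 done at 23
  Job 4: M1 done at 24, M2 done at 26
Makespan = 26

26


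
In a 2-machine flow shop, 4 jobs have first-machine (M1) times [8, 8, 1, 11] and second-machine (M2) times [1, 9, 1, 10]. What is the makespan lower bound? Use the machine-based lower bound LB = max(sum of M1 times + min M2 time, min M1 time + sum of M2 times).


LB1 = sum(M1 times) + min(M2 times) = 28 + 1 = 29
LB2 = min(M1 times) + sum(M2 times) = 1 + 21 = 22
Lower bound = max(LB1, LB2) = max(29, 22) = 29

29


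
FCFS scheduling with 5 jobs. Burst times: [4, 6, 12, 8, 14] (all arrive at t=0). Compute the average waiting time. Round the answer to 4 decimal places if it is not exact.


FCFS order (as given): [4, 6, 12, 8, 14]
Waiting times:
  Job 1: wait = 0
  Job 2: wait = 4
  Job 3: wait = 10
  Job 4: wait = 22
  Job 5: wait = 30
Sum of waiting times = 66
Average waiting time = 66/5 = 13.2

13.2


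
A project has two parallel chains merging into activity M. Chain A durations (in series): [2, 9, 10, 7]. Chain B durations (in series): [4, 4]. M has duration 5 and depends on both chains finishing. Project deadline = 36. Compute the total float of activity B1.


Forward pass: ES(B1) = sum of predecessors on chain B = 0
EF = ES + duration = 0 + 4 = 4
Backward pass: LF(M) = deadline = 36; LS(M) = 36 - 5 = 31
LF(B1) = LS(M) - sum(successors on chain B) = 31 - 4 = 27
LS = LF - duration = 27 - 4 = 23
Total float = LS - ES = 23 - 0 = 23

23


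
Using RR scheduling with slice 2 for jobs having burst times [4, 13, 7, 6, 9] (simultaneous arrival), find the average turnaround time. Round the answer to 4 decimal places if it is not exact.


Time quantum = 2
Execution trace:
  J1 runs 2 units, time = 2
  J2 runs 2 units, time = 4
  J3 runs 2 units, time = 6
  J4 runs 2 units, time = 8
  J5 runs 2 units, time = 10
  J1 runs 2 units, time = 12
  J2 runs 2 units, time = 14
  J3 runs 2 units, time = 16
  J4 runs 2 units, time = 18
  J5 runs 2 units, time = 20
  J2 runs 2 units, time = 22
  J3 runs 2 units, time = 24
  J4 runs 2 units, time = 26
  J5 runs 2 units, time = 28
  J2 runs 2 units, time = 30
  J3 runs 1 units, time = 31
  J5 runs 2 units, time = 33
  J2 runs 2 units, time = 35
  J5 runs 1 units, time = 36
  J2 runs 2 units, time = 38
  J2 runs 1 units, time = 39
Finish times: [12, 39, 31, 26, 36]
Average turnaround = 144/5 = 28.8

28.8


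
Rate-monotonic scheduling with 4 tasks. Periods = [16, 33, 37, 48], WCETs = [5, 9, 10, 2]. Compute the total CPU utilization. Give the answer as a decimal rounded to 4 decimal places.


Compute individual utilizations (exact fractions):
  Task 1: C/T = 5/16 (approx. 0.3125)
  Task 2: C/T = 9/33 = 3/11 (approx. 0.2727)
  Task 3: C/T = 10/37 (approx. 0.2703)
  Task 4: C/T = 2/48 = 1/24 (approx. 0.0417)
Total utilization U = 5/16 + 3/11 + 10/37 + 1/24 = 17527/19536
Rounded to 4 decimal places: U = 0.8972
RM (Liu & Layland) bound for 4 tasks = 0.756828; compare with U = 17527/19536 (approx. 0.897164)
bound < U <= 1, so the RM sufficient condition is not met (inconclusive; an exact test such as response-time analysis is needed).

0.8972


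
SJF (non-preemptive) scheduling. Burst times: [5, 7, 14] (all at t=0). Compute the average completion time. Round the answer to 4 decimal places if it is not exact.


SJF order (ascending): [5, 7, 14]
Completion times:
  Job 1: burst=5, C=5
  Job 2: burst=7, C=12
  Job 3: burst=14, C=26
Average completion = 43/3 = 14.3333

14.3333


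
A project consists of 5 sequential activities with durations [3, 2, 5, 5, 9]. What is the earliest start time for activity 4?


Activity 4 starts after activities 1 through 3 complete.
Predecessor durations: [3, 2, 5]
ES = 3 + 2 + 5 = 10

10


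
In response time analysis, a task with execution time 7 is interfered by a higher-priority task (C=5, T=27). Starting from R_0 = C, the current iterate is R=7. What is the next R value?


R_next = C + ceil(R_prev / T_hp) * C_hp
ceil(7 / 27) = ceil(0.2593) = 1
Interference = 1 * 5 = 5
R_next = 7 + 5 = 12

12


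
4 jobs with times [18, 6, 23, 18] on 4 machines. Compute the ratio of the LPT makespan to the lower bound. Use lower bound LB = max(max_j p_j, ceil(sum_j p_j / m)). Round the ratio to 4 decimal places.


LPT order: [23, 18, 18, 6]
Machine loads after assignment: [23, 18, 18, 6]
LPT makespan = 23
Lower bound = max(max_job, ceil(total/4)) = max(23, 17) = 23
Ratio = 23 / 23 = 1.0

1.0


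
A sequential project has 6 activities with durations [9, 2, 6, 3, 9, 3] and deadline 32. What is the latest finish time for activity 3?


LF(activity 3) = deadline - sum of successor durations
Successors: activities 4 through 6 with durations [3, 9, 3]
Sum of successor durations = 15
LF = 32 - 15 = 17

17


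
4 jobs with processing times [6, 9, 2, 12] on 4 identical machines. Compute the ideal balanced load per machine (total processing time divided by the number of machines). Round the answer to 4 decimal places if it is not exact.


Total processing time = 6 + 9 + 2 + 12 = 29
Number of machines = 4
Ideal balanced load = 29 / 4 = 7.25

7.25


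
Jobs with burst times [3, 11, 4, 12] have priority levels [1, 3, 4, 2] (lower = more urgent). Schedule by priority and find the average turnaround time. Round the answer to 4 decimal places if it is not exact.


Sort by priority (ascending = highest first):
Order: [(1, 3), (2, 12), (3, 11), (4, 4)]
Completion times:
  Priority 1, burst=3, C=3
  Priority 2, burst=12, C=15
  Priority 3, burst=11, C=26
  Priority 4, burst=4, C=30
Average turnaround = 74/4 = 18.5

18.5


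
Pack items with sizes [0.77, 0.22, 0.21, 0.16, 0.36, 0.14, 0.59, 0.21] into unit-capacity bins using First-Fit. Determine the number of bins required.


Place items sequentially using First-Fit:
  Item 0.77 -> new Bin 1
  Item 0.22 -> Bin 1 (now 0.99)
  Item 0.21 -> new Bin 2
  Item 0.16 -> Bin 2 (now 0.37)
  Item 0.36 -> Bin 2 (now 0.73)
  Item 0.14 -> Bin 2 (now 0.87)
  Item 0.59 -> new Bin 3
  Item 0.21 -> Bin 3 (now 0.8)
Total bins used = 3

3


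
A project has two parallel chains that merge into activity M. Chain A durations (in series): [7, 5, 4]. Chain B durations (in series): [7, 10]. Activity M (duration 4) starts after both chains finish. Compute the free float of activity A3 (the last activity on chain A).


ES(A3) = sum of predecessors on chain A = 12
EF(A3) = ES + duration = 12 + 4 = 16
Successor of A3 is M. ES(M) = max(sum(A), sum(B)) = max(16, 17) = 17
Free float = ES(successor) - EF(current) = 17 - 16 = 1

1


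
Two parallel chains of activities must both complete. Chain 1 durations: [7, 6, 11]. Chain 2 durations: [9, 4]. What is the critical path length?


Path A total = 7 + 6 + 11 = 24
Path B total = 9 + 4 = 13
Critical path = longest path = max(24, 13) = 24

24


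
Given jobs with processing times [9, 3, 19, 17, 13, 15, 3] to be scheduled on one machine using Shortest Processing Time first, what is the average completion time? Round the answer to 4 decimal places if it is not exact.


Sort jobs by processing time (SPT order): [3, 3, 9, 13, 15, 17, 19]
Compute completion times sequentially:
  Job 1: processing = 3, completes at 3
  Job 2: processing = 3, completes at 6
  Job 3: processing = 9, completes at 15
  Job 4: processing = 13, completes at 28
  Job 5: processing = 15, completes at 43
  Job 6: processing = 17, completes at 60
  Job 7: processing = 19, completes at 79
Sum of completion times = 234
Average completion time = 234/7 = 33.4286

33.4286


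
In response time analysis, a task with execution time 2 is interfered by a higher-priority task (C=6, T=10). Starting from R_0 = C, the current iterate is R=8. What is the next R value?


R_next = C + ceil(R_prev / T_hp) * C_hp
ceil(8 / 10) = ceil(0.8) = 1
Interference = 1 * 6 = 6
R_next = 2 + 6 = 8
R_next = R_prev, so the iteration has converged (response time = 8).

8


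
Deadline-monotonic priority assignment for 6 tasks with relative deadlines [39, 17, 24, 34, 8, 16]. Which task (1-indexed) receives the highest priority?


Sort tasks by relative deadline (ascending):
  Task 5: deadline = 8
  Task 6: deadline = 16
  Task 2: deadline = 17
  Task 3: deadline = 24
  Task 4: deadline = 34
  Task 1: deadline = 39
Priority order (highest first): [5, 6, 2, 3, 4, 1]
Highest priority task = 5

5


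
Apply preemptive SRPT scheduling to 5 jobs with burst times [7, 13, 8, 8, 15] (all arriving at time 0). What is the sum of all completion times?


Since all jobs arrive at t=0, SRPT equals SPT ordering.
SPT order: [7, 8, 8, 13, 15]
Completion times:
  Job 1: p=7, C=7
  Job 2: p=8, C=15
  Job 3: p=8, C=23
  Job 4: p=13, C=36
  Job 5: p=15, C=51
Total completion time = 7 + 15 + 23 + 36 + 51 = 132

132


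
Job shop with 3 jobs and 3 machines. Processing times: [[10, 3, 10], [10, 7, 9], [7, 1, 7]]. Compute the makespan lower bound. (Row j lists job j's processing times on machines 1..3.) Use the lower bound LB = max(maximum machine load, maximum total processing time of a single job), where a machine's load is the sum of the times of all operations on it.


Machine loads:
  Machine 1: 10 + 10 + 7 = 27
  Machine 2: 3 + 7 + 1 = 11
  Machine 3: 10 + 9 + 7 = 26
Max machine load = 27
Job totals:
  Job 1: 23
  Job 2: 26
  Job 3: 15
Max job total = 26
Lower bound = max(27, 26) = 27

27


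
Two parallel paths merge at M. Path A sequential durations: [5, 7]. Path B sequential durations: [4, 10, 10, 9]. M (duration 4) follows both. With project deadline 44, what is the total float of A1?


Forward pass: ES(A1) = sum of predecessors on chain A = 0
EF = ES + duration = 0 + 5 = 5
Backward pass: LF(M) = deadline = 44; LS(M) = 44 - 4 = 40
LF(A1) = LS(M) - sum(successors on chain A) = 40 - 7 = 33
LS = LF - duration = 33 - 5 = 28
Total float = LS - ES = 28 - 0 = 28

28


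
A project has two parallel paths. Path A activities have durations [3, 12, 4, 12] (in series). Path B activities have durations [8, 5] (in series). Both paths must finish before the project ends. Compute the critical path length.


Path A total = 3 + 12 + 4 + 12 = 31
Path B total = 8 + 5 = 13
Critical path = longest path = max(31, 13) = 31

31


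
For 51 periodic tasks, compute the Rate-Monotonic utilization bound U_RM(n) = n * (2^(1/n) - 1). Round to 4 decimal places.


Compute 2^(1/51) = 1.0136839003
Subtract 1: 1.0136839003 - 1 = 0.0136839003
Multiply by n: 51 * 0.0136839003 = 0.6978789153
Round to 4 dp: 0.6979

0.6979


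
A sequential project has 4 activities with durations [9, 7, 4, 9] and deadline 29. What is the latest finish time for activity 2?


LF(activity 2) = deadline - sum of successor durations
Successors: activities 3 through 4 with durations [4, 9]
Sum of successor durations = 13
LF = 29 - 13 = 16

16


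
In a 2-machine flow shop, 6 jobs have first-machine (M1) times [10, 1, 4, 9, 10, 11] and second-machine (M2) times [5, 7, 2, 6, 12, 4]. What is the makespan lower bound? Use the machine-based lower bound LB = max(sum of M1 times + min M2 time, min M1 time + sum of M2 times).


LB1 = sum(M1 times) + min(M2 times) = 45 + 2 = 47
LB2 = min(M1 times) + sum(M2 times) = 1 + 36 = 37
Lower bound = max(LB1, LB2) = max(47, 37) = 47

47


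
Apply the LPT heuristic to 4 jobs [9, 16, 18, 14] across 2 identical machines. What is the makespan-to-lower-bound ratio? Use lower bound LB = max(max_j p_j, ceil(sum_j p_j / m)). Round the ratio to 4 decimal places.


LPT order: [18, 16, 14, 9]
Machine loads after assignment: [27, 30]
LPT makespan = 30
Lower bound = max(max_job, ceil(total/2)) = max(18, 29) = 29
Ratio = 30 / 29 = 1.0345

1.0345


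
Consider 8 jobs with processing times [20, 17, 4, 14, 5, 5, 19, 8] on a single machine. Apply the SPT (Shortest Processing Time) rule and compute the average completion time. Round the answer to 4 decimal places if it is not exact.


Sort jobs by processing time (SPT order): [4, 5, 5, 8, 14, 17, 19, 20]
Compute completion times sequentially:
  Job 1: processing = 4, completes at 4
  Job 2: processing = 5, completes at 9
  Job 3: processing = 5, completes at 14
  Job 4: processing = 8, completes at 22
  Job 5: processing = 14, completes at 36
  Job 6: processing = 17, completes at 53
  Job 7: processing = 19, completes at 72
  Job 8: processing = 20, completes at 92
Sum of completion times = 302
Average completion time = 302/8 = 37.75

37.75


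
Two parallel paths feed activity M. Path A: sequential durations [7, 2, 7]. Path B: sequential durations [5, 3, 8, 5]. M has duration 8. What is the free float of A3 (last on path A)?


ES(A3) = sum of predecessors on chain A = 9
EF(A3) = ES + duration = 9 + 7 = 16
Successor of A3 is M. ES(M) = max(sum(A), sum(B)) = max(16, 21) = 21
Free float = ES(successor) - EF(current) = 21 - 16 = 5

5


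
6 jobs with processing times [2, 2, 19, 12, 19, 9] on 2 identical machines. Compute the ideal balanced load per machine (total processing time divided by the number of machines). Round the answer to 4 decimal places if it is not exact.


Total processing time = 2 + 2 + 19 + 12 + 19 + 9 = 63
Number of machines = 2
Ideal balanced load = 63 / 2 = 31.5

31.5


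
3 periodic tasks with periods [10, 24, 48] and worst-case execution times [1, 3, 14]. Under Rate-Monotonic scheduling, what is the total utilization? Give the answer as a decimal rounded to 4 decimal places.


Compute individual utilizations (exact fractions):
  Task 1: C/T = 1/10 (approx. 0.1)
  Task 2: C/T = 3/24 = 1/8 (approx. 0.125)
  Task 3: C/T = 14/48 = 7/24 (approx. 0.2917)
Total utilization U = 1/10 + 1/8 + 7/24 = 31/60
Rounded to 4 decimal places: U = 0.5167
RM (Liu & Layland) bound for 3 tasks = 0.779763; compare with U = 31/60 (approx. 0.516667)
U <= bound, so schedulable by RM sufficient condition.

0.5167


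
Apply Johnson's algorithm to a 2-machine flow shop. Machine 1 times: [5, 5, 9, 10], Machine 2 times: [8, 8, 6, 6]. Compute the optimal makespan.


Apply Johnson's rule:
  Group 1 (a <= b): [(1, 5, 8), (2, 5, 8)]
  Group 2 (a > b): [(3, 9, 6), (4, 10, 6)]
Optimal job order: [1, 2, 3, 4]
Schedule:
  Job 1: M1 done at 5, M2 done at 13
  Job 2: M1 done at 10, M2 done at 21
  Job 3: M1 done at 19, M2 done at 27
  Job 4: M1 done at 29, M2 done at 35
Makespan = 35

35


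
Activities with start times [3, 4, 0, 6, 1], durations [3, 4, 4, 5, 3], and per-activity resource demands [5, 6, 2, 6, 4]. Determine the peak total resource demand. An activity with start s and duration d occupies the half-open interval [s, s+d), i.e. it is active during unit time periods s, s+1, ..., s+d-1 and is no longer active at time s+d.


Each activity i is active on [start_i, start_i + duration_i).
Compute total resource usage per time slot:
  t=0: active resources = [2], total = 2
  t=1: active resources = [2, 4], total = 6
  t=2: active resources = [2, 4], total = 6
  t=3: active resources = [5, 2, 4], total = 11
  t=4: active resources = [5, 6], total = 11
  t=5: active resources = [5, 6], total = 11
  t=6: active resources = [6, 6], total = 12
  t=7: active resources = [6, 6], total = 12
  t=8: active resources = [6], total = 6
  t=9: active resources = [6], total = 6
  t=10: active resources = [6], total = 6
Peak resource demand = 12

12


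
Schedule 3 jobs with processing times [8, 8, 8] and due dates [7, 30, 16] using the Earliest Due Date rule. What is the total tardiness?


Sort by due date (EDD order): [(8, 7), (8, 16), (8, 30)]
Compute completion times and tardiness:
  Job 1: p=8, d=7, C=8, tardiness=max(0,8-7)=1
  Job 2: p=8, d=16, C=16, tardiness=max(0,16-16)=0
  Job 3: p=8, d=30, C=24, tardiness=max(0,24-30)=0
Total tardiness = 1

1


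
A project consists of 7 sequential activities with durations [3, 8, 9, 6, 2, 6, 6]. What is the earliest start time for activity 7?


Activity 7 starts after activities 1 through 6 complete.
Predecessor durations: [3, 8, 9, 6, 2, 6]
ES = 3 + 8 + 9 + 6 + 2 + 6 = 34

34


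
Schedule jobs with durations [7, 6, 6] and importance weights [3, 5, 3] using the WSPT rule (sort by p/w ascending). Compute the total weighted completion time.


Compute p/w ratios and sort ascending (WSPT): [(6, 5), (6, 3), (7, 3)]
Compute weighted completion times:
  Job (p=6,w=5): C=6, w*C=5*6=30
  Job (p=6,w=3): C=12, w*C=3*12=36
  Job (p=7,w=3): C=19, w*C=3*19=57
Total weighted completion time = 123

123


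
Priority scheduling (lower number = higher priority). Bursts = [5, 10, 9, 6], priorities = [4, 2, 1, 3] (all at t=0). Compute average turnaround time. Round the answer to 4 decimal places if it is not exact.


Sort by priority (ascending = highest first):
Order: [(1, 9), (2, 10), (3, 6), (4, 5)]
Completion times:
  Priority 1, burst=9, C=9
  Priority 2, burst=10, C=19
  Priority 3, burst=6, C=25
  Priority 4, burst=5, C=30
Average turnaround = 83/4 = 20.75

20.75


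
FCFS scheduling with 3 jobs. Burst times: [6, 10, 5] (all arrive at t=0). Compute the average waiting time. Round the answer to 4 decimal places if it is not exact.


FCFS order (as given): [6, 10, 5]
Waiting times:
  Job 1: wait = 0
  Job 2: wait = 6
  Job 3: wait = 16
Sum of waiting times = 22
Average waiting time = 22/3 = 7.3333

7.3333


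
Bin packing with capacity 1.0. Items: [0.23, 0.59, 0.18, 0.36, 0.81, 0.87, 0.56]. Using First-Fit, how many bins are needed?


Place items sequentially using First-Fit:
  Item 0.23 -> new Bin 1
  Item 0.59 -> Bin 1 (now 0.82)
  Item 0.18 -> Bin 1 (now 1.0)
  Item 0.36 -> new Bin 2
  Item 0.81 -> new Bin 3
  Item 0.87 -> new Bin 4
  Item 0.56 -> Bin 2 (now 0.92)
Total bins used = 4

4


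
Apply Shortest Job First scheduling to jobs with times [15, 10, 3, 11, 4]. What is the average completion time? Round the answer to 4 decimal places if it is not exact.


SJF order (ascending): [3, 4, 10, 11, 15]
Completion times:
  Job 1: burst=3, C=3
  Job 2: burst=4, C=7
  Job 3: burst=10, C=17
  Job 4: burst=11, C=28
  Job 5: burst=15, C=43
Average completion = 98/5 = 19.6

19.6


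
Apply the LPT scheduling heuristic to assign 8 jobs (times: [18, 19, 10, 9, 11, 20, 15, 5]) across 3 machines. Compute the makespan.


Sort jobs in decreasing order (LPT): [20, 19, 18, 15, 11, 10, 9, 5]
Assign each job to the least loaded machine:
  Machine 1: jobs [20, 10, 9], load = 39
  Machine 2: jobs [19, 11, 5], load = 35
  Machine 3: jobs [18, 15], load = 33
Makespan = max load = 39

39


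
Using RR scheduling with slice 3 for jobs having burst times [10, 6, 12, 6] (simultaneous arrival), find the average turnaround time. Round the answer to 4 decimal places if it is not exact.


Time quantum = 3
Execution trace:
  J1 runs 3 units, time = 3
  J2 runs 3 units, time = 6
  J3 runs 3 units, time = 9
  J4 runs 3 units, time = 12
  J1 runs 3 units, time = 15
  J2 runs 3 units, time = 18
  J3 runs 3 units, time = 21
  J4 runs 3 units, time = 24
  J1 runs 3 units, time = 27
  J3 runs 3 units, time = 30
  J1 runs 1 units, time = 31
  J3 runs 3 units, time = 34
Finish times: [31, 18, 34, 24]
Average turnaround = 107/4 = 26.75

26.75


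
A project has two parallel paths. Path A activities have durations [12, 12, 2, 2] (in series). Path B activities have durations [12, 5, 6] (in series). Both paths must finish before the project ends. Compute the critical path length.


Path A total = 12 + 12 + 2 + 2 = 28
Path B total = 12 + 5 + 6 = 23
Critical path = longest path = max(28, 23) = 28

28


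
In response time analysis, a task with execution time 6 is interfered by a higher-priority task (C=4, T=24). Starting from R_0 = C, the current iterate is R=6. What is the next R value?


R_next = C + ceil(R_prev / T_hp) * C_hp
ceil(6 / 24) = ceil(0.25) = 1
Interference = 1 * 4 = 4
R_next = 6 + 4 = 10

10


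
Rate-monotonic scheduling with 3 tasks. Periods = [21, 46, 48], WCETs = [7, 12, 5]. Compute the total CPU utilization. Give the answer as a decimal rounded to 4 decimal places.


Compute individual utilizations (exact fractions):
  Task 1: C/T = 7/21 = 1/3 (approx. 0.3333)
  Task 2: C/T = 12/46 = 6/23 (approx. 0.2609)
  Task 3: C/T = 5/48 (approx. 0.1042)
Total utilization U = 1/3 + 6/23 + 5/48 = 257/368
Rounded to 4 decimal places: U = 0.6984
RM (Liu & Layland) bound for 3 tasks = 0.779763; compare with U = 257/368 (approx. 0.698370)
U <= bound, so schedulable by RM sufficient condition.

0.6984


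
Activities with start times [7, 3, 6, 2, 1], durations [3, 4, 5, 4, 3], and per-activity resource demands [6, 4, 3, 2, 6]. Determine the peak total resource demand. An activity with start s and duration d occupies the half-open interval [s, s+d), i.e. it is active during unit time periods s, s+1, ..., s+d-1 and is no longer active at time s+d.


Each activity i is active on [start_i, start_i + duration_i).
Compute total resource usage per time slot:
  t=0: active resources = [], total = 0
  t=1: active resources = [6], total = 6
  t=2: active resources = [2, 6], total = 8
  t=3: active resources = [4, 2, 6], total = 12
  t=4: active resources = [4, 2], total = 6
  t=5: active resources = [4, 2], total = 6
  t=6: active resources = [4, 3], total = 7
  t=7: active resources = [6, 3], total = 9
  t=8: active resources = [6, 3], total = 9
  t=9: active resources = [6, 3], total = 9
  t=10: active resources = [3], total = 3
Peak resource demand = 12

12


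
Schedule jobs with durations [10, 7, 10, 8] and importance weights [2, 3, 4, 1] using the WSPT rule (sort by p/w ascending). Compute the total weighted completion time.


Compute p/w ratios and sort ascending (WSPT): [(7, 3), (10, 4), (10, 2), (8, 1)]
Compute weighted completion times:
  Job (p=7,w=3): C=7, w*C=3*7=21
  Job (p=10,w=4): C=17, w*C=4*17=68
  Job (p=10,w=2): C=27, w*C=2*27=54
  Job (p=8,w=1): C=35, w*C=1*35=35
Total weighted completion time = 178

178


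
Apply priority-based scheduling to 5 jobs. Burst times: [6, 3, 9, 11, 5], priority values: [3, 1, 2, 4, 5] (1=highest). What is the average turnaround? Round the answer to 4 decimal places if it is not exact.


Sort by priority (ascending = highest first):
Order: [(1, 3), (2, 9), (3, 6), (4, 11), (5, 5)]
Completion times:
  Priority 1, burst=3, C=3
  Priority 2, burst=9, C=12
  Priority 3, burst=6, C=18
  Priority 4, burst=11, C=29
  Priority 5, burst=5, C=34
Average turnaround = 96/5 = 19.2

19.2


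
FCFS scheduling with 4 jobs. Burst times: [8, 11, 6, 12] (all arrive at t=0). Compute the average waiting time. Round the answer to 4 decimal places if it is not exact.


FCFS order (as given): [8, 11, 6, 12]
Waiting times:
  Job 1: wait = 0
  Job 2: wait = 8
  Job 3: wait = 19
  Job 4: wait = 25
Sum of waiting times = 52
Average waiting time = 52/4 = 13.0

13.0


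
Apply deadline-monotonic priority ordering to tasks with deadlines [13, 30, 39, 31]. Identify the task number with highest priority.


Sort tasks by relative deadline (ascending):
  Task 1: deadline = 13
  Task 2: deadline = 30
  Task 4: deadline = 31
  Task 3: deadline = 39
Priority order (highest first): [1, 2, 4, 3]
Highest priority task = 1

1


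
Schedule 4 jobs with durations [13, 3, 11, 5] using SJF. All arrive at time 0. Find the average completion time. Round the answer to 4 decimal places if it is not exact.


SJF order (ascending): [3, 5, 11, 13]
Completion times:
  Job 1: burst=3, C=3
  Job 2: burst=5, C=8
  Job 3: burst=11, C=19
  Job 4: burst=13, C=32
Average completion = 62/4 = 15.5

15.5


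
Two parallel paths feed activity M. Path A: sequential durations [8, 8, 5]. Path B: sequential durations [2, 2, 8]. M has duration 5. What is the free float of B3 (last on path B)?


ES(B3) = sum of predecessors on chain B = 4
EF(B3) = ES + duration = 4 + 8 = 12
Successor of B3 is M. ES(M) = max(sum(A), sum(B)) = max(21, 12) = 21
Free float = ES(successor) - EF(current) = 21 - 12 = 9

9


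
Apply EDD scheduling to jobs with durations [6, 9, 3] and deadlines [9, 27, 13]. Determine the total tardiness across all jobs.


Sort by due date (EDD order): [(6, 9), (3, 13), (9, 27)]
Compute completion times and tardiness:
  Job 1: p=6, d=9, C=6, tardiness=max(0,6-9)=0
  Job 2: p=3, d=13, C=9, tardiness=max(0,9-13)=0
  Job 3: p=9, d=27, C=18, tardiness=max(0,18-27)=0
Total tardiness = 0

0
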